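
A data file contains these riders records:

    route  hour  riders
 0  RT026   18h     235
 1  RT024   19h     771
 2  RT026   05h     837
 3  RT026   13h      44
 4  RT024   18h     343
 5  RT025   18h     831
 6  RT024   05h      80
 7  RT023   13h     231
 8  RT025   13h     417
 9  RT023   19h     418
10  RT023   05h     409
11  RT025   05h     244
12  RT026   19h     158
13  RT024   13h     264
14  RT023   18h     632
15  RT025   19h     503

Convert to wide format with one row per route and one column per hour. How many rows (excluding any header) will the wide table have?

4 distinct route values → 4 rows.

4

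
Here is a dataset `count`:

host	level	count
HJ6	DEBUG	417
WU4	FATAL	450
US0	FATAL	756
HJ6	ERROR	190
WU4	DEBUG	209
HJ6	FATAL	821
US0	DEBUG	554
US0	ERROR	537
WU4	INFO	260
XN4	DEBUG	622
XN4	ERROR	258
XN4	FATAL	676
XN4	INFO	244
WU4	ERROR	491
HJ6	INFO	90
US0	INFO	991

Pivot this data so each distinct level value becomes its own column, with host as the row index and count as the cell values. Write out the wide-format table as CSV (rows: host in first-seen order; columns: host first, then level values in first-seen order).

host,DEBUG,FATAL,ERROR,INFO
HJ6,417,821,190,90
WU4,209,450,491,260
US0,554,756,537,991
XN4,622,676,258,244

Columns: host plus the 4 distinct level values (DEBUG, FATAL, ERROR, INFO).
For example, row HJ6 column DEBUG takes count=417 from the long row (HJ6, DEBUG).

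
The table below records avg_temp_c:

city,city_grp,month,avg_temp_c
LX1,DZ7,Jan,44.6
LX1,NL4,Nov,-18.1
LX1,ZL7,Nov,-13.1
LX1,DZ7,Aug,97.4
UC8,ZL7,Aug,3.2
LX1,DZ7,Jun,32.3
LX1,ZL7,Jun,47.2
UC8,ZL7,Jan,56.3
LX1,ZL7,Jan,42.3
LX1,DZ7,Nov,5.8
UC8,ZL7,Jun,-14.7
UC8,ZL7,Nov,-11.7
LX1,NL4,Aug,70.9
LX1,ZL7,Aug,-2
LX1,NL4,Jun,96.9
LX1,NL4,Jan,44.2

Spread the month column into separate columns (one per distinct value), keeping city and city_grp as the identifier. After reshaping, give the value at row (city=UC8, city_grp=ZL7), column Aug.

Wide layout: rows indexed by city and city_grp, columns are the 4 distinct month values (Jan, Nov, Aug, Jun).
Cell (city=UC8, city_grp=ZL7, month=Aug) draws from the long row where city=UC8, city_grp=ZL7 and month=Aug, which has avg_temp_c=3.2.

3.2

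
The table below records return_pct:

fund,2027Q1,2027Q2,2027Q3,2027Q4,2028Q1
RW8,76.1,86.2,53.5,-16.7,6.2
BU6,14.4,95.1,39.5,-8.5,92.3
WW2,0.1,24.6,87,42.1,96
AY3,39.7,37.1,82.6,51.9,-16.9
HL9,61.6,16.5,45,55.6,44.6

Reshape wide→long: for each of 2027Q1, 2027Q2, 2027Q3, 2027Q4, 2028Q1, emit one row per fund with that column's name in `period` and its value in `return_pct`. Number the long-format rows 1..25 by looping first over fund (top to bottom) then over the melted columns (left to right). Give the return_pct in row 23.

25 rows total (5 × 5). Row 23: index ⌊(23-1)/5⌋ = 4 into fund → HL9; (23-1) mod 5 = 2 into the melted columns → 2027Q3.
So row 23 is (HL9, 2027Q3, 45); return_pct = 45.

45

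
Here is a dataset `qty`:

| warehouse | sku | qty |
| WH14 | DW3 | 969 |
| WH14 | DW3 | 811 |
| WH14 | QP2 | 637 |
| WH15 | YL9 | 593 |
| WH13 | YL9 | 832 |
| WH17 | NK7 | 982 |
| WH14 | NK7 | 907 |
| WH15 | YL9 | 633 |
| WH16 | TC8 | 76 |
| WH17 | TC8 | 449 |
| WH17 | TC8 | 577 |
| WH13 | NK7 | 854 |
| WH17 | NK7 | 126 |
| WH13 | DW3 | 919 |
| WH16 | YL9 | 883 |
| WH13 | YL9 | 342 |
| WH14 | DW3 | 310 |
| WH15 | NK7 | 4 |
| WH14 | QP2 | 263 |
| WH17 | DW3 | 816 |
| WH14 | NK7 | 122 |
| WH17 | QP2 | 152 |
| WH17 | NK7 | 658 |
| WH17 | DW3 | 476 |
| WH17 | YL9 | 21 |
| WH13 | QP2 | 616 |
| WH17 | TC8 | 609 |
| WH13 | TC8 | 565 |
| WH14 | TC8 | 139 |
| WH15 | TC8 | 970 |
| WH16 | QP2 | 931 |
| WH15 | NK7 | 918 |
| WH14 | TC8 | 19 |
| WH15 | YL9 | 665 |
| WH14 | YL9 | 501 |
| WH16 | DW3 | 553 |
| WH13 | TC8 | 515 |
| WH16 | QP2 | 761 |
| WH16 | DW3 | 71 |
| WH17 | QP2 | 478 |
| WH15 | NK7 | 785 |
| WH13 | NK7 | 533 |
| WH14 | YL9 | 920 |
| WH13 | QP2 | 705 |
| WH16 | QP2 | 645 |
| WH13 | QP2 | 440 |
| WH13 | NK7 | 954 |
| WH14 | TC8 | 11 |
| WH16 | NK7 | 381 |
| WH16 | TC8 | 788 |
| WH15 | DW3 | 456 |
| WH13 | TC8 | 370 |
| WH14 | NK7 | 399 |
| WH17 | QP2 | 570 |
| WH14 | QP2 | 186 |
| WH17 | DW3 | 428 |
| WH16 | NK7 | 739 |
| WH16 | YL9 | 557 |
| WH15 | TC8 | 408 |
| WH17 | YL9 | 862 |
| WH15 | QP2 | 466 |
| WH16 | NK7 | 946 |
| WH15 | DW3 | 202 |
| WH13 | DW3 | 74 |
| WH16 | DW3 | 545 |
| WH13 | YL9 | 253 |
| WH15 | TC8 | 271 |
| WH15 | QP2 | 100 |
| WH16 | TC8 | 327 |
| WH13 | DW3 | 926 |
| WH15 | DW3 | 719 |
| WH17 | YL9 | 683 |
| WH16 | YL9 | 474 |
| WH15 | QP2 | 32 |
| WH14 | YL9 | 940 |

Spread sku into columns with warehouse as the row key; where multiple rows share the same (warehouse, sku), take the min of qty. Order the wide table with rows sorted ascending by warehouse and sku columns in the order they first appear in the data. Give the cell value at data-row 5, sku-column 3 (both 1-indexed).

21

With rows sorted ascending by warehouse, row 5 is warehouse=WH17. sku columns in first-appearance order: DW3, QP2, YL9, NK7, TC8; column 3 is YL9.
Long rows with warehouse=WH17, sku=YL9: min(21, 862, 683) = 21.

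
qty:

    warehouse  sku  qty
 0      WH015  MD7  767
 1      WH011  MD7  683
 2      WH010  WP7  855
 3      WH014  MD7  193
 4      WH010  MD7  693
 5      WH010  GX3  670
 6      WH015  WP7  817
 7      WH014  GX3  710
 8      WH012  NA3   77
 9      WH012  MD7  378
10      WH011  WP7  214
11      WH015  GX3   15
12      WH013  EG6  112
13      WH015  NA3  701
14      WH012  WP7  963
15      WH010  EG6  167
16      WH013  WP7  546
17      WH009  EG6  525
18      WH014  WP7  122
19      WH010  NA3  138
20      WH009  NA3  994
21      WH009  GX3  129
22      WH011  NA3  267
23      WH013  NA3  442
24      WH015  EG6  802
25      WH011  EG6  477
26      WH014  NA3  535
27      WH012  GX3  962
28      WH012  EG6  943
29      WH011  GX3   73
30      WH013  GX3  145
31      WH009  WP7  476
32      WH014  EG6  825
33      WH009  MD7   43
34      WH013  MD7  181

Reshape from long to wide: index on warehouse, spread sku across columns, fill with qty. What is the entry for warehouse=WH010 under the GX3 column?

Wide layout: rows indexed by warehouse, columns are the 5 distinct sku values (MD7, WP7, GX3, NA3, EG6).
Cell (warehouse=WH010, sku=GX3) draws from the long row where warehouse=WH010 and sku=GX3, which has qty=670.

670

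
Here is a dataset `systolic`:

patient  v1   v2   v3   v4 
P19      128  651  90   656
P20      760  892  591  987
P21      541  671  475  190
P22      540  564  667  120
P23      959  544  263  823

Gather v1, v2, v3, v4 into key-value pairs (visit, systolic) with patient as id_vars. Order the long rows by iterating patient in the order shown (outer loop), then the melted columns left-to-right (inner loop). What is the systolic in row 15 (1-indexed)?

20 rows total (5 × 4). Row 15: index ⌊(15-1)/4⌋ = 3 into patient → P22; (15-1) mod 4 = 2 into the melted columns → v3.
So row 15 is (P22, v3, 667); systolic = 667.

667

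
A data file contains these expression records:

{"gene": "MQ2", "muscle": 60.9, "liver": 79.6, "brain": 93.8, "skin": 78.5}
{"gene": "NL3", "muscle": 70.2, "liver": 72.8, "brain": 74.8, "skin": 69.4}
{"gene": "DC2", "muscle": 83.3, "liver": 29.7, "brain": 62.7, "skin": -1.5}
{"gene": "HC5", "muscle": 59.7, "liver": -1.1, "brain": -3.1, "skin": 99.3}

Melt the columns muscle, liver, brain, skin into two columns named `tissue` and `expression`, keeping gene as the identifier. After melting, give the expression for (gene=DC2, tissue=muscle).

Unpivoting turns each (gene, wide-column) pair into one long row.
The wide cell at row DC2, column muscle holds 83.3, so the long row (DC2, muscle) has expression=83.3.

83.3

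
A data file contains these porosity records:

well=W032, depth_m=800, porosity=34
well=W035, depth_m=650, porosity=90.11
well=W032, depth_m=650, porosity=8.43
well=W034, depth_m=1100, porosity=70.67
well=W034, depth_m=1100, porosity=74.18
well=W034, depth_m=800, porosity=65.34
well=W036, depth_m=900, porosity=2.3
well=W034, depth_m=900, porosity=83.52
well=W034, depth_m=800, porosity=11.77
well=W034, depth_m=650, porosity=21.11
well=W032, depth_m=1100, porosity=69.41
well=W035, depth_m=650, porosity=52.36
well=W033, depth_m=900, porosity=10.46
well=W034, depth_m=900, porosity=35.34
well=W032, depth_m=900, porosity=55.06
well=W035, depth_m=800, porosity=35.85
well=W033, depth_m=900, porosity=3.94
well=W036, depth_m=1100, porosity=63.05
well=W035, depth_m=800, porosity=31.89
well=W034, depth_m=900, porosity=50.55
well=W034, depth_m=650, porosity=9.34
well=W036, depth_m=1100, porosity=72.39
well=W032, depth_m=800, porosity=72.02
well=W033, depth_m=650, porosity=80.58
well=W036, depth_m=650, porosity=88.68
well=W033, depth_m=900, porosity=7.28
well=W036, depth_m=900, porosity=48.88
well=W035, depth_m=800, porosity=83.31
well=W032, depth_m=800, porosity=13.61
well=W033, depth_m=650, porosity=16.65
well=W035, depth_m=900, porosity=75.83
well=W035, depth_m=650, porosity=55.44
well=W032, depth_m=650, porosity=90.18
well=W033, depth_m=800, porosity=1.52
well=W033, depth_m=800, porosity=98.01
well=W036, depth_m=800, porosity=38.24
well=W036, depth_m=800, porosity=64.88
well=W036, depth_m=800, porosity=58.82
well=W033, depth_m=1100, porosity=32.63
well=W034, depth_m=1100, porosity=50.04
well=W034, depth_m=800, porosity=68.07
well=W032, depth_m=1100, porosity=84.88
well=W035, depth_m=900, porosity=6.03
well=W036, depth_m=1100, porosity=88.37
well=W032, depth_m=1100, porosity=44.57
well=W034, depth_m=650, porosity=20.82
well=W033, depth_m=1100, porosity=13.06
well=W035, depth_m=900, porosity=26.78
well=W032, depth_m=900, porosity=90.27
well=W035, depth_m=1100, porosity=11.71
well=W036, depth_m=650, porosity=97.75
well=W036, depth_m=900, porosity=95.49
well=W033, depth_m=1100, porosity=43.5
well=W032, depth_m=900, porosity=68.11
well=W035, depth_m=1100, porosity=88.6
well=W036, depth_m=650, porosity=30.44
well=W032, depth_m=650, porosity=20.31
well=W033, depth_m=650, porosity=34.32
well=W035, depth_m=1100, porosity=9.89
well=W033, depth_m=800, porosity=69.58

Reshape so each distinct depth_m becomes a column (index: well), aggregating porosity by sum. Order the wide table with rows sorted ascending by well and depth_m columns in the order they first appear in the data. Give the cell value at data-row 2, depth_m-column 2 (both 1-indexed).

With rows sorted ascending by well, row 2 is well=W033. depth_m columns in first-appearance order: 800, 650, 1100, 900; column 2 is 650.
Long rows with well=W033, depth_m=650: 80.58 + 16.65 + 34.32 = 131.55.

131.55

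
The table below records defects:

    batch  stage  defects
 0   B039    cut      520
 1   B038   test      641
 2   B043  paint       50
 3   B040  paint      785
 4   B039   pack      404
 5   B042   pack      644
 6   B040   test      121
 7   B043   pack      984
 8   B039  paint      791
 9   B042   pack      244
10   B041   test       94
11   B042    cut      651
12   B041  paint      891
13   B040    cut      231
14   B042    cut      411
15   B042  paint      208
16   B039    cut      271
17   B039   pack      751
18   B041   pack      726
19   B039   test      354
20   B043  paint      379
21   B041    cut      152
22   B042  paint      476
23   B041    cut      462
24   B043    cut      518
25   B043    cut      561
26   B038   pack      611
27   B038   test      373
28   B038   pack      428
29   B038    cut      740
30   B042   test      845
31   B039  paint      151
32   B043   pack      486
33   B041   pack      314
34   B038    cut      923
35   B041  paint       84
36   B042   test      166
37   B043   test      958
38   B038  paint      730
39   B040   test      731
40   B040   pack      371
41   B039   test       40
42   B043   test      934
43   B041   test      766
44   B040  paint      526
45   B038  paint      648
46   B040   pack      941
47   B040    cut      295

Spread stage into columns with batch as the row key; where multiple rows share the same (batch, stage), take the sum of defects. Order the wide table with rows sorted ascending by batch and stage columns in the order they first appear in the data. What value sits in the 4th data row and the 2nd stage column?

860

With rows sorted ascending by batch, row 4 is batch=B041. stage columns in first-appearance order: cut, test, paint, pack; column 2 is test.
Long rows with batch=B041, stage=test: 94 + 766 = 860.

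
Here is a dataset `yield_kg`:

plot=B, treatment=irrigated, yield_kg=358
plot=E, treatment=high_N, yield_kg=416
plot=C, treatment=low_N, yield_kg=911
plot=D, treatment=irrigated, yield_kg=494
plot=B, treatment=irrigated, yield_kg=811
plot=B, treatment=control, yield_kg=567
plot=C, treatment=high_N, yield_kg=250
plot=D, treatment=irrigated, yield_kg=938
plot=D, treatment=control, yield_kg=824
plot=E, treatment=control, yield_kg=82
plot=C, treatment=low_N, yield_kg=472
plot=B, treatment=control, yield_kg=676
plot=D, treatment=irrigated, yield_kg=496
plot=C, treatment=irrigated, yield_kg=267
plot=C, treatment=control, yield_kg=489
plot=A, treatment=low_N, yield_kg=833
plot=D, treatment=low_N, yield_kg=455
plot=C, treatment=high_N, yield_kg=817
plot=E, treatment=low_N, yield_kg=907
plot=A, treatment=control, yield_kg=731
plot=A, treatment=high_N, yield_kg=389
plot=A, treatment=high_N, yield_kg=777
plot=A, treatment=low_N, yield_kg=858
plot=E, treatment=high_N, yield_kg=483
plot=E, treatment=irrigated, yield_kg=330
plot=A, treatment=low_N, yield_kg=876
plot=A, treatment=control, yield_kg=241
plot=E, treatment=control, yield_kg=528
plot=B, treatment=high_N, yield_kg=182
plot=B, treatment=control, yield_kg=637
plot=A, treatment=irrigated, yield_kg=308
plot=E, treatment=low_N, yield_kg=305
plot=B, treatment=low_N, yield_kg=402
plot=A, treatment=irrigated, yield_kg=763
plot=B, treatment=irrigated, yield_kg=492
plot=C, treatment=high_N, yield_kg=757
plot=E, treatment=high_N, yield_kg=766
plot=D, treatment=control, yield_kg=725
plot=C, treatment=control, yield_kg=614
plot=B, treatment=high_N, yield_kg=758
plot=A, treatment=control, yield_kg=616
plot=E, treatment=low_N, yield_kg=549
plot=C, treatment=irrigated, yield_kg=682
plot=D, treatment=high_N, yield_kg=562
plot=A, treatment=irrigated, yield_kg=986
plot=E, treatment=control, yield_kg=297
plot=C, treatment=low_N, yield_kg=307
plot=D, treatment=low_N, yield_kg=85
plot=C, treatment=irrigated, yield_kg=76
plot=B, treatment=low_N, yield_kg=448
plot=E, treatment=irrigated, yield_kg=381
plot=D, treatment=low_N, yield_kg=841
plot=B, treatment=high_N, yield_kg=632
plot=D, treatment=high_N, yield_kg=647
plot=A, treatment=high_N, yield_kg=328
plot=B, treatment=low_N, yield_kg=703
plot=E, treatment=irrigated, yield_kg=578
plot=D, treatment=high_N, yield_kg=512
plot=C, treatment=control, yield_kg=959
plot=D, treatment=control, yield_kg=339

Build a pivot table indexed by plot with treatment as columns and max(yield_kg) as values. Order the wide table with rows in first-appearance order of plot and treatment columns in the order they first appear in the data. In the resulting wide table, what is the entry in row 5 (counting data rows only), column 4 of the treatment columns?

With rows in first-appearance order of plot, row 5 is plot=A. treatment columns in first-appearance order: irrigated, high_N, low_N, control; column 4 is control.
Long rows with plot=A, treatment=control: max(731, 241, 616) = 731.

731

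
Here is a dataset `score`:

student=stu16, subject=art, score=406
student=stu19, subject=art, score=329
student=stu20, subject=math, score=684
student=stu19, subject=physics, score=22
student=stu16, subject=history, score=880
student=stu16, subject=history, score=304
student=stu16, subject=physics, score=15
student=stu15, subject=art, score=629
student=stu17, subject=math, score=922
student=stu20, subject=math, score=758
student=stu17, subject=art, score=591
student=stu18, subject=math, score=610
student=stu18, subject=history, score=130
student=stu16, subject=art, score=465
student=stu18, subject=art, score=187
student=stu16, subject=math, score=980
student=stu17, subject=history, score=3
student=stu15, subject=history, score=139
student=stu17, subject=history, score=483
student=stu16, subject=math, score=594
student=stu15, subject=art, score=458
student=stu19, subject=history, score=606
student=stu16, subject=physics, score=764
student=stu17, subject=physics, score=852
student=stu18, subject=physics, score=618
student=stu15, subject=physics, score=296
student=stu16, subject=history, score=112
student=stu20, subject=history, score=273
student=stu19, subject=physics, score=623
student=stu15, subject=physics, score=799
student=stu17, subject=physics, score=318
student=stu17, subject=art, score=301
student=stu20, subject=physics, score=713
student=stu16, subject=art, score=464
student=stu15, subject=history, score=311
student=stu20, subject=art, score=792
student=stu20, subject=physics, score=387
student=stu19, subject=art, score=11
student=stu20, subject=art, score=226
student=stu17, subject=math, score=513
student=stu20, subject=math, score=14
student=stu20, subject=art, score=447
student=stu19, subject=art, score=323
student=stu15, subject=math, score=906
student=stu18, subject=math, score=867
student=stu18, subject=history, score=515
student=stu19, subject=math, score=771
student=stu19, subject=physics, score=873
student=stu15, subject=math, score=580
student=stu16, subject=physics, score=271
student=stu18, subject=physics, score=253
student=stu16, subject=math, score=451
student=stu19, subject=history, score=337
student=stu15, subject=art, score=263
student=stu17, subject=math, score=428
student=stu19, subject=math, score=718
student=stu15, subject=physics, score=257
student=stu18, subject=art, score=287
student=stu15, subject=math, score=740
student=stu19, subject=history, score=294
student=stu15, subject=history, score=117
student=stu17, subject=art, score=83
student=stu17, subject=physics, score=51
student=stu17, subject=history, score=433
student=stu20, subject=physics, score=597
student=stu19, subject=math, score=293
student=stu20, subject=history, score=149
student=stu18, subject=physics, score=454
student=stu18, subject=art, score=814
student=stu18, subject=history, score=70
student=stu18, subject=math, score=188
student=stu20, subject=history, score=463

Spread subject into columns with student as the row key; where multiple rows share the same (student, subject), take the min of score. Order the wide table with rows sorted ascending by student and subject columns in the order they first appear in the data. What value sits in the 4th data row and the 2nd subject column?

With rows sorted ascending by student, row 4 is student=stu18. subject columns in first-appearance order: art, math, physics, history; column 2 is math.
Long rows with student=stu18, subject=math: min(610, 867, 188) = 188.

188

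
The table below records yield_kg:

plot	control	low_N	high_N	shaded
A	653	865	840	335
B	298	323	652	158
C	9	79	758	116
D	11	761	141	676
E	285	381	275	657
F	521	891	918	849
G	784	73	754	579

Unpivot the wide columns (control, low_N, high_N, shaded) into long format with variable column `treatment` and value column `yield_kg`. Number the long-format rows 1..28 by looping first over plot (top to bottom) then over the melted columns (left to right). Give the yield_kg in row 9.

28 rows total (7 × 4). Row 9: index ⌊(9-1)/4⌋ = 2 into plot → C; (9-1) mod 4 = 0 into the melted columns → control.
So row 9 is (C, control, 9); yield_kg = 9.

9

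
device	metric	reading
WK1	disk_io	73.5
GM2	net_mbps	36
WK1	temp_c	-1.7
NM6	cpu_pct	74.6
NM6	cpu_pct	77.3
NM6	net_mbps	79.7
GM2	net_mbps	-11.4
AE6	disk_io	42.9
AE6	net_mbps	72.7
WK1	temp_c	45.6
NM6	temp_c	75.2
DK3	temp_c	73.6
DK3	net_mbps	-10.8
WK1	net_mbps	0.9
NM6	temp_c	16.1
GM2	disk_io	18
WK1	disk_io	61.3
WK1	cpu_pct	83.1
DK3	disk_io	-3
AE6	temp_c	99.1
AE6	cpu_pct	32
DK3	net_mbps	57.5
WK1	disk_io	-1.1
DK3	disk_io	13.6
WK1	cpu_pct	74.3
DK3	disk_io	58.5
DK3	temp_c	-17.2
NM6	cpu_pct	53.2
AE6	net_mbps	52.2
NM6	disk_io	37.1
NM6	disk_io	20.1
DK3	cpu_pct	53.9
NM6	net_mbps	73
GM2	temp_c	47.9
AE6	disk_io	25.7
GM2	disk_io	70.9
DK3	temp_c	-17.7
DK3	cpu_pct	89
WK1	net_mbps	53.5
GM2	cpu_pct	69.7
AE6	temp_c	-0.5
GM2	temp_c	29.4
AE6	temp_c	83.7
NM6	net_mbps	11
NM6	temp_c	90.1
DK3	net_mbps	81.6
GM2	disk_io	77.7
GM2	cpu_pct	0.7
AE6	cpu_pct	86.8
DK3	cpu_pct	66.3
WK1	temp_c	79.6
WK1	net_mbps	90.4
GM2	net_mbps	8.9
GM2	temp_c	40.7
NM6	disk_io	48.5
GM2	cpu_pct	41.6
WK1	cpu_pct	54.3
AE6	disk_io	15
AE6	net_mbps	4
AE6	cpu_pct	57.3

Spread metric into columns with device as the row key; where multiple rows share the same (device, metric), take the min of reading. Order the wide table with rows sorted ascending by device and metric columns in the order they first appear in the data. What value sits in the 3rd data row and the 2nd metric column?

With rows sorted ascending by device, row 3 is device=GM2. metric columns in first-appearance order: disk_io, net_mbps, temp_c, cpu_pct; column 2 is net_mbps.
Long rows with device=GM2, metric=net_mbps: min(36, -11.4, 8.9) = -11.4.

-11.4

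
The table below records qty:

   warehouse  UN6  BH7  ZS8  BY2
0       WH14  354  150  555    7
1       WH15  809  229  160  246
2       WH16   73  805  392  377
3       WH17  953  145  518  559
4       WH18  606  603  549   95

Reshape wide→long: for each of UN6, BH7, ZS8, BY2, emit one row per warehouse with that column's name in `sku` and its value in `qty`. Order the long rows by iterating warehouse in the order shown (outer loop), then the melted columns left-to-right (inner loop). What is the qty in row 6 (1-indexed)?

20 rows total (5 × 4). Row 6: index ⌊(6-1)/4⌋ = 1 into warehouse → WH15; (6-1) mod 4 = 1 into the melted columns → BH7.
So row 6 is (WH15, BH7, 229); qty = 229.

229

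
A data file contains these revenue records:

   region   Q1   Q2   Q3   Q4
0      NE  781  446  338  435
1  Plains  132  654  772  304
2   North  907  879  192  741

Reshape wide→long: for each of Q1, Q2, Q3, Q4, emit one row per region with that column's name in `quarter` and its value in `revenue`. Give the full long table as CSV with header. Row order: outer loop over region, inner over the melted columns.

region,quarter,revenue
NE,Q1,781
NE,Q2,446
NE,Q3,338
NE,Q4,435
Plains,Q1,132
Plains,Q2,654
Plains,Q3,772
Plains,Q4,304
North,Q1,907
North,Q2,879
North,Q3,192
North,Q4,741

Each (region, column) pair becomes one row: 3 × 4 = 12 rows.
For example, (NE, Q1) → revenue=781.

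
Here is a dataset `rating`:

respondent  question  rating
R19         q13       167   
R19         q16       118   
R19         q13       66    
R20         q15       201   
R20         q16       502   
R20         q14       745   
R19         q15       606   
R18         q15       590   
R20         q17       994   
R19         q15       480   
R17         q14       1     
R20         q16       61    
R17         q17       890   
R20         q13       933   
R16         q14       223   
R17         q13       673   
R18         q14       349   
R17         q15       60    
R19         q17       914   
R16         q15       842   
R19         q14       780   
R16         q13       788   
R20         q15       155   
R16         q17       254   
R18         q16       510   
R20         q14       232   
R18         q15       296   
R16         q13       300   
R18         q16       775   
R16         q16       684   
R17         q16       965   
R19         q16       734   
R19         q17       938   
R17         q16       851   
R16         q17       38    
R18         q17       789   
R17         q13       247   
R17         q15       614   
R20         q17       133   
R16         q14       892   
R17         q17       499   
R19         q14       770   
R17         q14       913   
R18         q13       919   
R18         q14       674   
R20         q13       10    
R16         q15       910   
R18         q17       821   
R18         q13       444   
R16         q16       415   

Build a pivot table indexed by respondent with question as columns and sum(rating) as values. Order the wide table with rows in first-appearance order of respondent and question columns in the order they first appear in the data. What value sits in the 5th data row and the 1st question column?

With rows in first-appearance order of respondent, row 5 is respondent=R16. question columns in first-appearance order: q13, q16, q15, q14, q17; column 1 is q13.
Long rows with respondent=R16, question=q13: 788 + 300 = 1088.

1088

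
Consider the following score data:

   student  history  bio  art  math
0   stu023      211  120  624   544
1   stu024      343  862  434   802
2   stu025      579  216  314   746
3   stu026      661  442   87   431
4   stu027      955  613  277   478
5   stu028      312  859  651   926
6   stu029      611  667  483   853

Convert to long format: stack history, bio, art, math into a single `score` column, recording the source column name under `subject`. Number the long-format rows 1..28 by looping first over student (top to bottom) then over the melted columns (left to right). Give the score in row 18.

613

28 rows total (7 × 4). Row 18: index ⌊(18-1)/4⌋ = 4 into student → stu027; (18-1) mod 4 = 1 into the melted columns → bio.
So row 18 is (stu027, bio, 613); score = 613.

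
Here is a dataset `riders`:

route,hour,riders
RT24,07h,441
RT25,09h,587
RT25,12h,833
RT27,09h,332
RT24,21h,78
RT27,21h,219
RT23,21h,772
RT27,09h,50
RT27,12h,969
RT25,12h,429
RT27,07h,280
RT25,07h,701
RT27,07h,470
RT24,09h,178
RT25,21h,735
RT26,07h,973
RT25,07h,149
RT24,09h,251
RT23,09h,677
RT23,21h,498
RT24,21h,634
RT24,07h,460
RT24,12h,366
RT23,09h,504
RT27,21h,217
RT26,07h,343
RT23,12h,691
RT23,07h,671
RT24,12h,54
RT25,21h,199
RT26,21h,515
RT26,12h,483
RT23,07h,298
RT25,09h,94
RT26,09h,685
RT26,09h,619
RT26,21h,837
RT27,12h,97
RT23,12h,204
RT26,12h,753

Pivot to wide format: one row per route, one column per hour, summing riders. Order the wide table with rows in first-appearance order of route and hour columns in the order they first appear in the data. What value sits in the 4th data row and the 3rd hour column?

895

With rows in first-appearance order of route, row 4 is route=RT23. hour columns in first-appearance order: 07h, 09h, 12h, 21h; column 3 is 12h.
Long rows with route=RT23, hour=12h: 691 + 204 = 895.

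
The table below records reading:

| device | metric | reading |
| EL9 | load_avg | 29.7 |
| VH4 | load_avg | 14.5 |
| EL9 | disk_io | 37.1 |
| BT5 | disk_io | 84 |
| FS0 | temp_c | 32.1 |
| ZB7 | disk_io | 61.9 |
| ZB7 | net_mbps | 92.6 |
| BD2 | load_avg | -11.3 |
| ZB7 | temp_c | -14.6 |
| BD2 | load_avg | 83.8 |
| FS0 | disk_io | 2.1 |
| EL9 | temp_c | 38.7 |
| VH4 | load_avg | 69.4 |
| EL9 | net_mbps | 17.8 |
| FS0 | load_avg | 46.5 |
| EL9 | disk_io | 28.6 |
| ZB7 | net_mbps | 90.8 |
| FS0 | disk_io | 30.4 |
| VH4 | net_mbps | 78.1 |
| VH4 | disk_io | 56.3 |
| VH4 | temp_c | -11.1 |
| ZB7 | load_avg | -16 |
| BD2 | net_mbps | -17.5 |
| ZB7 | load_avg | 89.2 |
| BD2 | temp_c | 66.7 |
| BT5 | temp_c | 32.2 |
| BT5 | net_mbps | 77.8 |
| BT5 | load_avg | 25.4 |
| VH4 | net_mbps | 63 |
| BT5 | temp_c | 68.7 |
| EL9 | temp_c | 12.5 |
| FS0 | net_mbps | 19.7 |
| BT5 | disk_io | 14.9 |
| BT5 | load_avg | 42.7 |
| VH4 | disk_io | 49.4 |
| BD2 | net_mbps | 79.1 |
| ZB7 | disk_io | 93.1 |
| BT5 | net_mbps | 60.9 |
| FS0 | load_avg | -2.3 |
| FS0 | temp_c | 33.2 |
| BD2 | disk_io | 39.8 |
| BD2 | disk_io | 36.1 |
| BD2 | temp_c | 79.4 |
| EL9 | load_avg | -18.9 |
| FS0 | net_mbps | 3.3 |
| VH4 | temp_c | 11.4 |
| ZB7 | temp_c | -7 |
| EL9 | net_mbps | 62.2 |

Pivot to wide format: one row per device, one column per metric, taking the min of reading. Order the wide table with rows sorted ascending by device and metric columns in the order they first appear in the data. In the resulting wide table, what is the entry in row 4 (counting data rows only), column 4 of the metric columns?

With rows sorted ascending by device, row 4 is device=FS0. metric columns in first-appearance order: load_avg, disk_io, temp_c, net_mbps; column 4 is net_mbps.
Long rows with device=FS0, metric=net_mbps: min(19.7, 3.3) = 3.3.

3.3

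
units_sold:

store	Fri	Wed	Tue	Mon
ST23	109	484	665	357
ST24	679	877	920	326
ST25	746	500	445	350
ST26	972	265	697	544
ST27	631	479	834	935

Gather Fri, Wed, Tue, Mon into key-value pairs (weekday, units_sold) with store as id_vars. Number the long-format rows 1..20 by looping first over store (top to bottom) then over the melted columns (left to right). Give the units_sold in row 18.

479

20 rows total (5 × 4). Row 18: index ⌊(18-1)/4⌋ = 4 into store → ST27; (18-1) mod 4 = 1 into the melted columns → Wed.
So row 18 is (ST27, Wed, 479); units_sold = 479.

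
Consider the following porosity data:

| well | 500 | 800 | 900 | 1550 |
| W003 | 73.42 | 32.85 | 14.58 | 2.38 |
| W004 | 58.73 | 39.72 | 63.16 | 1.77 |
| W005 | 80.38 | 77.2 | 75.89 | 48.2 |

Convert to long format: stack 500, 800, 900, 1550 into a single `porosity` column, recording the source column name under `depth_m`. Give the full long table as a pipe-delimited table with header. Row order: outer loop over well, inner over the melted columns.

| well | depth_m | porosity |
| W003 | 500 | 73.42 |
| W003 | 800 | 32.85 |
| W003 | 900 | 14.58 |
| W003 | 1550 | 2.38 |
| W004 | 500 | 58.73 |
| W004 | 800 | 39.72 |
| W004 | 900 | 63.16 |
| W004 | 1550 | 1.77 |
| W005 | 500 | 80.38 |
| W005 | 800 | 77.2 |
| W005 | 900 | 75.89 |
| W005 | 1550 | 48.2 |

Each (well, column) pair becomes one row: 3 × 4 = 12 rows.
For example, (W003, 500) → porosity=73.42.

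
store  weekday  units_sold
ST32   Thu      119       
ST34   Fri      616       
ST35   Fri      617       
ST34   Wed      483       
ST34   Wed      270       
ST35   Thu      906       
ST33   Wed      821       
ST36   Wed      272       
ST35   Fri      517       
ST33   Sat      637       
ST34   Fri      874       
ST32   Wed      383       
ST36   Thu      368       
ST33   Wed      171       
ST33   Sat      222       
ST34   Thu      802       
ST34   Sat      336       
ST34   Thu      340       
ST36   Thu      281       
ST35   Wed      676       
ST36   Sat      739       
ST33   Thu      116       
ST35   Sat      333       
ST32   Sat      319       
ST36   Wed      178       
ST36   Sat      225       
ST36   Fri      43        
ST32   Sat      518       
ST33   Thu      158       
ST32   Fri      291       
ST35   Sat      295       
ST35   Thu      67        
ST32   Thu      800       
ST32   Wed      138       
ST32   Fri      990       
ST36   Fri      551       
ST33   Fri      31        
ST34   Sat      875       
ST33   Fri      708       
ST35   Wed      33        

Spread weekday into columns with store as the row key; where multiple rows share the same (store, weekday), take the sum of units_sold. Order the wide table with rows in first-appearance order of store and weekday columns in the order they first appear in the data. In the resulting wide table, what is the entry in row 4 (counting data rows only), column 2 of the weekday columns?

With rows in first-appearance order of store, row 4 is store=ST33. weekday columns in first-appearance order: Thu, Fri, Wed, Sat; column 2 is Fri.
Long rows with store=ST33, weekday=Fri: 31 + 708 = 739.

739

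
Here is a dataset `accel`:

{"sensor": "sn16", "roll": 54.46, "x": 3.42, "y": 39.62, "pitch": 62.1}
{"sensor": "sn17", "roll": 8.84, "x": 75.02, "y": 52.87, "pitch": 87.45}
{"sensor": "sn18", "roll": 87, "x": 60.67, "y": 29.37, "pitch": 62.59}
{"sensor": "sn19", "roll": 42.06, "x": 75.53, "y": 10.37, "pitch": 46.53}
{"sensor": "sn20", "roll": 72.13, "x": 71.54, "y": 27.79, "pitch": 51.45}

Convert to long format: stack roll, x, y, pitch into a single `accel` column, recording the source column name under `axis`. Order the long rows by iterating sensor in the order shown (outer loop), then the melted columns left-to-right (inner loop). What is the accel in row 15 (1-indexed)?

10.37

20 rows total (5 × 4). Row 15: index ⌊(15-1)/4⌋ = 3 into sensor → sn19; (15-1) mod 4 = 2 into the melted columns → y.
So row 15 is (sn19, y, 10.37); accel = 10.37.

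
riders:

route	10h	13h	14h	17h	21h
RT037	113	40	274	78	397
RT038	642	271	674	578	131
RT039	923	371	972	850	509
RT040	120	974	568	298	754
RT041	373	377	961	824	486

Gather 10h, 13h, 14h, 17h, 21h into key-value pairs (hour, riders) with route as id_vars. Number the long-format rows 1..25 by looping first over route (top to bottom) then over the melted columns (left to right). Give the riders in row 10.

131

25 rows total (5 × 5). Row 10: index ⌊(10-1)/5⌋ = 1 into route → RT038; (10-1) mod 5 = 4 into the melted columns → 21h.
So row 10 is (RT038, 21h, 131); riders = 131.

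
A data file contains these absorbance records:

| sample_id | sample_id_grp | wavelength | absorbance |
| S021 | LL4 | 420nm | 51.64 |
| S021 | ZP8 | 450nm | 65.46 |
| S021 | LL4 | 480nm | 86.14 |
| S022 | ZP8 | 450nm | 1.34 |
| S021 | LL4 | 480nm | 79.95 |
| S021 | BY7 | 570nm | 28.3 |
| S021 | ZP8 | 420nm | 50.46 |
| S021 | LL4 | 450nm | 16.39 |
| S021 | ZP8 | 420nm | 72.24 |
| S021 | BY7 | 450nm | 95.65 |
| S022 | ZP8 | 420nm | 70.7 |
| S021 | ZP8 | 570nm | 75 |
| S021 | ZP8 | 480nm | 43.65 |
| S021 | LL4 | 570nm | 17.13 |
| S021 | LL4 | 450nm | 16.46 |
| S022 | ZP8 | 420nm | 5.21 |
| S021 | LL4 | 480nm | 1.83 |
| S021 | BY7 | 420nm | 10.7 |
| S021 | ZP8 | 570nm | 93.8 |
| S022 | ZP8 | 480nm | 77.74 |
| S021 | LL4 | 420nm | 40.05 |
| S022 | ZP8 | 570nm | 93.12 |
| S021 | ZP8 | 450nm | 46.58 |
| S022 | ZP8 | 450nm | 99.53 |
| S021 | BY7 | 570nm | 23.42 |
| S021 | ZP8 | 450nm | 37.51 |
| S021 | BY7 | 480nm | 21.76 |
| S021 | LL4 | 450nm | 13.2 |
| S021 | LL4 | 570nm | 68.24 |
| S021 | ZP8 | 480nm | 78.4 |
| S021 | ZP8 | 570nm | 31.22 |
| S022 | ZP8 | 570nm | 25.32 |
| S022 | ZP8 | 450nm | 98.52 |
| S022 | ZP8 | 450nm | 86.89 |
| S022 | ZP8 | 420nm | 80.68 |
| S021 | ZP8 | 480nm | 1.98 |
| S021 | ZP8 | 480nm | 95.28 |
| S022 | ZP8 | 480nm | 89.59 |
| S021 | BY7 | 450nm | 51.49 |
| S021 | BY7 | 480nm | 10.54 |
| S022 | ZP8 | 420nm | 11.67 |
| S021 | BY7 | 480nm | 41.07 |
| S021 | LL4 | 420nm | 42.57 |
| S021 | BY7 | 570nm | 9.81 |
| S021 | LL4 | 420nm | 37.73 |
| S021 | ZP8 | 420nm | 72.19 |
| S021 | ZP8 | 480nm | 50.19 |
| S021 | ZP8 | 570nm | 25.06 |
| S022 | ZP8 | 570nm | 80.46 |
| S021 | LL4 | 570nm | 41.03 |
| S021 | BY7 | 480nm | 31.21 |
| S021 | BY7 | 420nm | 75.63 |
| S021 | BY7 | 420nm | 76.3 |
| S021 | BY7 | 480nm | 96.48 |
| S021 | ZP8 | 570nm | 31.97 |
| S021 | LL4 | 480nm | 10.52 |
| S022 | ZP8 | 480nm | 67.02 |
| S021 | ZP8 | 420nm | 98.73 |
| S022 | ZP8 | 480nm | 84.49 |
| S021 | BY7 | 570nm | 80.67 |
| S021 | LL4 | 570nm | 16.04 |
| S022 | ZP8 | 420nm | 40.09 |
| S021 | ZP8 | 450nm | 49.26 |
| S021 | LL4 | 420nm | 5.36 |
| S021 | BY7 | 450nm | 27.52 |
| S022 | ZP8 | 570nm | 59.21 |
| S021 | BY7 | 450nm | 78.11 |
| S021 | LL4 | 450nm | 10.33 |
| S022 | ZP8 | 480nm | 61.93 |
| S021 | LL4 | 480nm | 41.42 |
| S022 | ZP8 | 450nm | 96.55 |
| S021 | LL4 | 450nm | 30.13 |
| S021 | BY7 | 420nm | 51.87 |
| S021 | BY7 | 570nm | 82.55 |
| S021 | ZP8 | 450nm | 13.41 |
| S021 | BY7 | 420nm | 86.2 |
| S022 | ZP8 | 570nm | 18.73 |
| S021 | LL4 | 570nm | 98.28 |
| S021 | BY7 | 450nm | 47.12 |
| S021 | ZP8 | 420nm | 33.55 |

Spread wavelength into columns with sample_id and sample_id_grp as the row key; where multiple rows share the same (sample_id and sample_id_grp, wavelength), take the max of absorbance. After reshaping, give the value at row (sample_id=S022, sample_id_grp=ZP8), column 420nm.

Rows with sample_id=S022, sample_id_grp=ZP8 and wavelength=420nm: absorbance values are 70.7, 5.21, 80.68, 11.67, 40.09.
max(70.7, 5.21, 80.68, 11.67, 40.09) = 80.68.

80.68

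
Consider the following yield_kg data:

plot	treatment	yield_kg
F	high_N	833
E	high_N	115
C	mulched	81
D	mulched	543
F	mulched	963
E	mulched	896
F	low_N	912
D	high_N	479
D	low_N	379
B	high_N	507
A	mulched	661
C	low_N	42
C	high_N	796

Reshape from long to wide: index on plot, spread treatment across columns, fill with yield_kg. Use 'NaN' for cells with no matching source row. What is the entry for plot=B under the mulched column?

NaN

No long-format row has plot=B and treatment=mulched, so the cell is NaN.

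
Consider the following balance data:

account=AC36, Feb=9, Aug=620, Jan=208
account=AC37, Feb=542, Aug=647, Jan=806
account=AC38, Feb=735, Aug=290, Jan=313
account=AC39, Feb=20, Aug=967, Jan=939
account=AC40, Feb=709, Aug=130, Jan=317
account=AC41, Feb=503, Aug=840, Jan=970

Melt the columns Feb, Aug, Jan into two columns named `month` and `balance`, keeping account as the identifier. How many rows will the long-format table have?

18

6 account values × 3 melted columns = 18 rows.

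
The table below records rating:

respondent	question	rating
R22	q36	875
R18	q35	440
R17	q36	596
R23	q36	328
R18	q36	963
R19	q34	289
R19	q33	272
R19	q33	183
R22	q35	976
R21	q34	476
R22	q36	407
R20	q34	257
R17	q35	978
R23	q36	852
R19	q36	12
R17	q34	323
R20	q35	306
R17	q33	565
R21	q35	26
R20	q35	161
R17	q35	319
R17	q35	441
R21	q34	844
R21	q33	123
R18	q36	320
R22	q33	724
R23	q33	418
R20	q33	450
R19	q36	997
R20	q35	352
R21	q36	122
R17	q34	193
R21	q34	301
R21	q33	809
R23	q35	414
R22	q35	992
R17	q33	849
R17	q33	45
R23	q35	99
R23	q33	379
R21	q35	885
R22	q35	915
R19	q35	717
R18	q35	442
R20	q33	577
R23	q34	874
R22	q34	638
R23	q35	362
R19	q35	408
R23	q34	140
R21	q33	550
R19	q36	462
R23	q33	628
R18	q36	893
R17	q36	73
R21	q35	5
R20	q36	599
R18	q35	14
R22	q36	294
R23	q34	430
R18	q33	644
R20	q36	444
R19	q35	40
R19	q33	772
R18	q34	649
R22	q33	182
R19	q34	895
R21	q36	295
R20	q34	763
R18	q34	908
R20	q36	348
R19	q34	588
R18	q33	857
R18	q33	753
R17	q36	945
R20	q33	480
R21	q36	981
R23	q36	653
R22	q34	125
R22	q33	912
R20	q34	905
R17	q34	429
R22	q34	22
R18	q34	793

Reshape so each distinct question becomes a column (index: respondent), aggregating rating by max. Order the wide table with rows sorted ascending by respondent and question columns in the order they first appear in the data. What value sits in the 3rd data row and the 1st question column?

997

With rows sorted ascending by respondent, row 3 is respondent=R19. question columns in first-appearance order: q36, q35, q34, q33; column 1 is q36.
Long rows with respondent=R19, question=q36: max(12, 997, 462) = 997.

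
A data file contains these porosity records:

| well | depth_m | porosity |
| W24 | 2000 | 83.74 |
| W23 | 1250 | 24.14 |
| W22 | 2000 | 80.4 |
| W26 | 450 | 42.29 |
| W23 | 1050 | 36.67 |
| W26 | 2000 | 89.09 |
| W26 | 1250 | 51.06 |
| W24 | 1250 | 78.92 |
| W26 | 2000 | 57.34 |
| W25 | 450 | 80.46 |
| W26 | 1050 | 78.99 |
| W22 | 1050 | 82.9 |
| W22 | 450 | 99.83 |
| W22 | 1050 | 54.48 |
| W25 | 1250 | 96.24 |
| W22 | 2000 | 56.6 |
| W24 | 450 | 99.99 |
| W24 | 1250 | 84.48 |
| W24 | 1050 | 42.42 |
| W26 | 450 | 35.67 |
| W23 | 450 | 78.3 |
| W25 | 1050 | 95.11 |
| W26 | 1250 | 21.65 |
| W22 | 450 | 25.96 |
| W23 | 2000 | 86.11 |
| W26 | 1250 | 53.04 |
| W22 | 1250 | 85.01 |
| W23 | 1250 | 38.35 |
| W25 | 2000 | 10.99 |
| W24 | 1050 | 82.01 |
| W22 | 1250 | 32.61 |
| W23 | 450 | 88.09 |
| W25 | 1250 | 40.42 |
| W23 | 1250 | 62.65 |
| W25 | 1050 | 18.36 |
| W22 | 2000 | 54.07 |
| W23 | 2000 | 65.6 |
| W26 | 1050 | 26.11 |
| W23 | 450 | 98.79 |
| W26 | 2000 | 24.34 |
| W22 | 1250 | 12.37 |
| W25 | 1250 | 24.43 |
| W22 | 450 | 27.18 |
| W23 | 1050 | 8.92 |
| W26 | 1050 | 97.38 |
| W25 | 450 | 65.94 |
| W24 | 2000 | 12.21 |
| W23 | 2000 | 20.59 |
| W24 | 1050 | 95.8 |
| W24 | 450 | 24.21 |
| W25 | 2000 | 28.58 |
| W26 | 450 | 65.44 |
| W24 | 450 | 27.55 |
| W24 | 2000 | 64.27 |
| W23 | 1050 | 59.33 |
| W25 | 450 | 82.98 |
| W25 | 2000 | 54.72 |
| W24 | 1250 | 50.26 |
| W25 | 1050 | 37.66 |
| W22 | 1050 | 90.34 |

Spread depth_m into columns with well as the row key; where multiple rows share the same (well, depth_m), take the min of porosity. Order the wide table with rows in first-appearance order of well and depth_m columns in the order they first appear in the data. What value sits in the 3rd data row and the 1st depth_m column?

With rows in first-appearance order of well, row 3 is well=W22. depth_m columns in first-appearance order: 2000, 1250, 450, 1050; column 1 is 2000.
Long rows with well=W22, depth_m=2000: min(80.4, 56.6, 54.07) = 54.07.

54.07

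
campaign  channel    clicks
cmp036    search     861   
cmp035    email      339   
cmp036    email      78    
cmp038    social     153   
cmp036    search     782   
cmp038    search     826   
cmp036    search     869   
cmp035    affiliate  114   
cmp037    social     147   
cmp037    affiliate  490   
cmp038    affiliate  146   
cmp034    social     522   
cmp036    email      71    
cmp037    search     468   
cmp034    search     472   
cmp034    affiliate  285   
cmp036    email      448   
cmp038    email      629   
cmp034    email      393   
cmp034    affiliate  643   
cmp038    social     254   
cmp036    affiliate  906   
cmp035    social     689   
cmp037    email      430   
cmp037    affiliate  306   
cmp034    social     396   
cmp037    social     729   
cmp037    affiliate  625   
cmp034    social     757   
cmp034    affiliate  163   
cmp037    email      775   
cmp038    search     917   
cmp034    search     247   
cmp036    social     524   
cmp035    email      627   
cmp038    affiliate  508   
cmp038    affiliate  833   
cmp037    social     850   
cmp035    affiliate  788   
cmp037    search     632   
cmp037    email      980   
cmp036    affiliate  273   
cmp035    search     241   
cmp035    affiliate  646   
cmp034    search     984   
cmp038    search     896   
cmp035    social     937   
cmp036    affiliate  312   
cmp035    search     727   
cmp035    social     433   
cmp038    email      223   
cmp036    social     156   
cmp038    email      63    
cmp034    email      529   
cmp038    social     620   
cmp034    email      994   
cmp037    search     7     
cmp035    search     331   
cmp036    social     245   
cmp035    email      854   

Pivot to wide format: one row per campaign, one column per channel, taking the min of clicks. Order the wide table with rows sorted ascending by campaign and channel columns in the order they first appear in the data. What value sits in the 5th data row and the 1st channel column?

826

With rows sorted ascending by campaign, row 5 is campaign=cmp038. channel columns in first-appearance order: search, email, social, affiliate; column 1 is search.
Long rows with campaign=cmp038, channel=search: min(826, 917, 896) = 826.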